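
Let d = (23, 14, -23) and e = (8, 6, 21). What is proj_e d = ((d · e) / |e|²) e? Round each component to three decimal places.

d · e = 23·8 + 14·6 + (-23)·21 = 184 + 84 - 483 = -215
|e|² = 64 + 36 + 441 = 541
proj_e d = (-215/541) · (8, 6, 21) ≈ (-3.179, -2.384, -8.346)

(-3.179, -2.384, -8.346)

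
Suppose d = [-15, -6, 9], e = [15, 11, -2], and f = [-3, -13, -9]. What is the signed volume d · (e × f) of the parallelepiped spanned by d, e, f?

e × f:
i: 11·(-9) - (-2)·(-13) = -99 - 26 = -125
j: (-2)·(-3) - 15·(-9) = 6 - (-135) = 141
k: 15·(-13) - 11·(-3) = -195 - (-33) = -162
e × f = (-125, 141, -162)
d · (e × f) = (-15)·(-125) + (-6)·141 + 9·(-162) = 1875 - 846 - 1458 = -429

-429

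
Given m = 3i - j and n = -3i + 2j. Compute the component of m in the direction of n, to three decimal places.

m · n = 3·(-3) + (-1)·2 = -9 - 2 = -11
|n| = √(9 + 4) = √13 ≈ 3.6056
comp_n m = -11 / √13 ≈ -3.051

-3.051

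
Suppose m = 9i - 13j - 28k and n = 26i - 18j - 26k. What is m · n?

m · n = 9·26 + (-13)·(-18) + (-28)·(-26) = 234 + 234 + 728 = 1196

1196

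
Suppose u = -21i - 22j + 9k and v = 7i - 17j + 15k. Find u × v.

i: (-22)·15 - 9·(-17) = -330 - (-153) = -177
j: 9·7 - (-21)·15 = 63 - (-315) = 378
k: (-21)·(-17) - (-22)·7 = 357 - (-154) = 511
u × v = (-177, 378, 511)

(-177, 378, 511)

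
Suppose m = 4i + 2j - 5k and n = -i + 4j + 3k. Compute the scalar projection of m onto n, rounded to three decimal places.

m · n = 4·(-1) + 2·4 + (-5)·3 = -4 + 8 - 15 = -11
|n| = √(1 + 16 + 9) = √26 ≈ 5.0990
comp_n m = -11 / √26 ≈ -2.157

-2.157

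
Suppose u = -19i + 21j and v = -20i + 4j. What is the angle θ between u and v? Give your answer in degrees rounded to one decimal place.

36.6

u · v = (-19)·(-20) + 21·4 = 380 + 84 = 464
|u|² = 361 + 441 = 802,  |u| = √802 ≈ 28.319605
|v|² = 400 + 16 = 416,  |v| = √416 ≈ 20.396078
cos θ = 464 / (28.319605 · 20.396078) ≈ 0.80331
θ = arccos(0.80331) ≈ 36.6°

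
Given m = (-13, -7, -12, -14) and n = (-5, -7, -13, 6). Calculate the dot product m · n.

186

m · n = (-13)·(-5) + (-7)·(-7) + (-12)·(-13) + (-14)·6 = 65 + 49 + 156 - 84 = 186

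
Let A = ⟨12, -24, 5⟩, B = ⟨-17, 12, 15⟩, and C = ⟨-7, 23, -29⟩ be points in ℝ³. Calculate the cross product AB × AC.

(-1694, -1176, -679)

AB = (-29, 36, 10)
AC = (-19, 47, -34)
i: 36·(-34) - 10·47 = -1224 - 470 = -1694
j: 10·(-19) - (-29)·(-34) = -190 - 986 = -1176
k: (-29)·47 - 36·(-19) = -1363 - (-684) = -679
AB × AC = (-1694, -1176, -679)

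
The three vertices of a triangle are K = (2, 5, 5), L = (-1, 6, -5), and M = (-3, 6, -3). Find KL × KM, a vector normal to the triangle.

KL = (-3, 1, -10)
KM = (-5, 1, -8)
i: 1·(-8) - (-10)·1 = -8 - (-10) = 2
j: (-10)·(-5) - (-3)·(-8) = 50 - 24 = 26
k: (-3)·1 - 1·(-5) = -3 - (-5) = 2
KL × KM = (2, 26, 2)

(2, 26, 2)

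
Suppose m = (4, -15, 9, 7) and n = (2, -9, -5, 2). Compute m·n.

m · n = 4·2 + (-15)·(-9) + 9·(-5) + 7·2 = 8 + 135 - 45 + 14 = 112

112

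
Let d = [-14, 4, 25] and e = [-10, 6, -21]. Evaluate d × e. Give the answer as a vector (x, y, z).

(-234, -544, -44)

i: 4·(-21) - 25·6 = -84 - 150 = -234
j: 25·(-10) - (-14)·(-21) = -250 - 294 = -544
k: (-14)·6 - 4·(-10) = -84 - (-40) = -44
d × e = (-234, -544, -44)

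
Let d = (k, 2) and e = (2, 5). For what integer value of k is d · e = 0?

d · e = k·2 + 2·5 = 10 + 2k
Set equal to 0: 2k = -10, so k = -5.

-5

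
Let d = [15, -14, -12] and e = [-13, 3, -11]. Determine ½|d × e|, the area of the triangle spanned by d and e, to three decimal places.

i: (-14)·(-11) - (-12)·3 = 154 - (-36) = 190
j: (-12)·(-13) - 15·(-11) = 156 - (-165) = 321
k: 15·3 - (-14)·(-13) = 45 - 182 = -137
d × e = (190, 321, -137)
|d × e| = √(190² + 321² + (-137)²) = √157910 ≈ 397.3789
area = ½ · 397.3789 ≈ 198.689

198.689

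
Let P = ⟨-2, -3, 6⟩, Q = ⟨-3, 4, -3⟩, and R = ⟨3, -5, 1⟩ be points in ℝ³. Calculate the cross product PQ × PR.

PQ = (-1, 7, -9)
PR = (5, -2, -5)
i: 7·(-5) - (-9)·(-2) = -35 - 18 = -53
j: (-9)·5 - (-1)·(-5) = -45 - 5 = -50
k: (-1)·(-2) - 7·5 = 2 - 35 = -33
PQ × PR = (-53, -50, -33)

(-53, -50, -33)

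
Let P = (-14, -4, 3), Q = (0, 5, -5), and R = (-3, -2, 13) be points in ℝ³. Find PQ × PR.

PQ = (14, 9, -8)
PR = (11, 2, 10)
i: 9·10 - (-8)·2 = 90 - (-16) = 106
j: (-8)·11 - 14·10 = -88 - 140 = -228
k: 14·2 - 9·11 = 28 - 99 = -71
PQ × PR = (106, -228, -71)

(106, -228, -71)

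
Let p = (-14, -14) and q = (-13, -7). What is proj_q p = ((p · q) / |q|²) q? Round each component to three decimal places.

p · q = (-14)·(-13) + (-14)·(-7) = 182 + 98 = 280
|q|² = 169 + 49 = 218
proj_q p = (280/218) · (-13, -7) ≈ (-16.697, -8.991)

(-16.697, -8.991)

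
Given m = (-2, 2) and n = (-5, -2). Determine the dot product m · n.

m · n = (-2)·(-5) + 2·(-2) = 10 - 4 = 6

6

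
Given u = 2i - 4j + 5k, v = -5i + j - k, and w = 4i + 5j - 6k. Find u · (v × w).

-11

v × w:
i: 1·(-6) - (-1)·5 = -6 - (-5) = -1
j: (-1)·4 - (-5)·(-6) = -4 - 30 = -34
k: (-5)·5 - 1·4 = -25 - 4 = -29
v × w = (-1, -34, -29)
u · (v × w) = 2·(-1) + (-4)·(-34) + 5·(-29) = -2 + 136 - 145 = -11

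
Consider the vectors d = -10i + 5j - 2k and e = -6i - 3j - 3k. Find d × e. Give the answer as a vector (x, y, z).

i: 5·(-3) - (-2)·(-3) = -15 - 6 = -21
j: (-2)·(-6) - (-10)·(-3) = 12 - 30 = -18
k: (-10)·(-3) - 5·(-6) = 30 - (-30) = 60
d × e = (-21, -18, 60)

(-21, -18, 60)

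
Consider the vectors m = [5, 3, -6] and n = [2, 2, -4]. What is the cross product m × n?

(0, 8, 4)

i: 3·(-4) - (-6)·2 = -12 - (-12) = 0
j: (-6)·2 - 5·(-4) = -12 - (-20) = 8
k: 5·2 - 3·2 = 10 - 6 = 4
m × n = (0, 8, 4)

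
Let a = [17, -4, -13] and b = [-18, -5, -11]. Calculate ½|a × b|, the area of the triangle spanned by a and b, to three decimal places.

i: (-4)·(-11) - (-13)·(-5) = 44 - 65 = -21
j: (-13)·(-18) - 17·(-11) = 234 - (-187) = 421
k: 17·(-5) - (-4)·(-18) = -85 - 72 = -157
a × b = (-21, 421, -157)
|a × b| = √((-21)² + 421² + (-157)²) = √202331 ≈ 449.8122
area = ½ · 449.8122 ≈ 224.906

224.906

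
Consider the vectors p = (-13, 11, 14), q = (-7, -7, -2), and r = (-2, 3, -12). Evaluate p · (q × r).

q × r:
i: (-7)·(-12) - (-2)·3 = 84 - (-6) = 90
j: (-2)·(-2) - (-7)·(-12) = 4 - 84 = -80
k: (-7)·3 - (-7)·(-2) = -21 - 14 = -35
q × r = (90, -80, -35)
p · (q × r) = (-13)·90 + 11·(-80) + 14·(-35) = -1170 - 880 - 490 = -2540

-2540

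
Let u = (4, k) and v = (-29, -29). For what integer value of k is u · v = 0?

-4

u · v = 4·(-29) + k·(-29) = -116 - 29k
Set equal to 0: -29k = 116, so k = -4.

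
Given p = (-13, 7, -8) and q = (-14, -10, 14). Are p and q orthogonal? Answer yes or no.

p · q = (-13)·(-14) + 7·(-10) + (-8)·14 = 182 - 70 - 112 = 0
Zero, so the vectors are orthogonal.

yes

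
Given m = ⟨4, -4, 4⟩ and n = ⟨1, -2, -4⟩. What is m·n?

m · n = 4·1 + (-4)·(-2) + 4·(-4) = 4 + 8 - 16 = -4

-4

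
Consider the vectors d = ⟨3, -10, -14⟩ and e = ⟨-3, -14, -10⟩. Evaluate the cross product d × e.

(-96, 72, -72)

i: (-10)·(-10) - (-14)·(-14) = 100 - 196 = -96
j: (-14)·(-3) - 3·(-10) = 42 - (-30) = 72
k: 3·(-14) - (-10)·(-3) = -42 - 30 = -72
d × e = (-96, 72, -72)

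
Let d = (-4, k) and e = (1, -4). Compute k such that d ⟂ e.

d · e = (-4)·1 + k·(-4) = -4 - 4k
Set equal to 0: -4k = 4, so k = -1.

-1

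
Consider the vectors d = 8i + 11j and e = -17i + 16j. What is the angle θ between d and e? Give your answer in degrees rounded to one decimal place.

82.8

d · e = 8·(-17) + 11·16 = -136 + 176 = 40
|d|² = 64 + 121 = 185,  |d| = √185 ≈ 13.601471
|e|² = 289 + 256 = 545,  |e| = √545 ≈ 23.345235
cos θ = 40 / (13.601471 · 23.345235) ≈ 0.12597
θ = arccos(0.12597) ≈ 82.8°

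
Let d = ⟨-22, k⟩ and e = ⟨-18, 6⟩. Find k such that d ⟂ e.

d · e = (-22)·(-18) + k·6 = 396 + 6k
Set equal to 0: 6k = -396, so k = -66.

-66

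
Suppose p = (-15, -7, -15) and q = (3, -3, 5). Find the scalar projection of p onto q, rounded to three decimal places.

p · q = (-15)·3 + (-7)·(-3) + (-15)·5 = -45 + 21 - 75 = -99
|q| = √(9 + 9 + 25) = √43 ≈ 6.5574
comp_q p = -99 / √43 ≈ -15.097

-15.097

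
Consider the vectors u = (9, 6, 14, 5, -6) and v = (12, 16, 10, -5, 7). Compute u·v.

u · v = 9·12 + 6·16 + 14·10 + 5·(-5) + (-6)·7 = 108 + 96 + 140 - 25 - 42 = 277

277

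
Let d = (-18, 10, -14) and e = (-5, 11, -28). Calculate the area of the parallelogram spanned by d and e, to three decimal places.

475.538

i: 10·(-28) - (-14)·11 = -280 - (-154) = -126
j: (-14)·(-5) - (-18)·(-28) = 70 - 504 = -434
k: (-18)·11 - 10·(-5) = -198 - (-50) = -148
d × e = (-126, -434, -148)
|d × e| = √((-126)² + (-434)² + (-148)²) = √226136 ≈ 475.5376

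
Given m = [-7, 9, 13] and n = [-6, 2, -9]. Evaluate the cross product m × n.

i: 9·(-9) - 13·2 = -81 - 26 = -107
j: 13·(-6) - (-7)·(-9) = -78 - 63 = -141
k: (-7)·2 - 9·(-6) = -14 - (-54) = 40
m × n = (-107, -141, 40)

(-107, -141, 40)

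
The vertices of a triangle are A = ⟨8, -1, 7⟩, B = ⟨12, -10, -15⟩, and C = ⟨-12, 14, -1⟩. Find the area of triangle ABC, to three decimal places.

AB = (4, -9, -22),  AC = (-20, 15, -8)
i: (-9)·(-8) - (-22)·15 = 72 - (-330) = 402
j: (-22)·(-20) - 4·(-8) = 440 - (-32) = 472
k: 4·15 - (-9)·(-20) = 60 - 180 = -120
AB × AC = (402, 472, -120)
|AB × AC| = √398788 ≈ 631.4966
area = ½ · 631.4966 ≈ 315.748

315.748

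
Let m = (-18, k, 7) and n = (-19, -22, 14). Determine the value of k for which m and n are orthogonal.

m · n = (-18)·(-19) + k·(-22) + 7·14 = 440 - 22k
Set equal to 0: -22k = -440, so k = 20.

20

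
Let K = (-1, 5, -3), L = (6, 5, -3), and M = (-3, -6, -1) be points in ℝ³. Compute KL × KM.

(0, -14, -77)

KL = (7, 0, 0)
KM = (-2, -11, 2)
i: 0·2 - 0·(-11) = 0 - 0 = 0
j: 0·(-2) - 7·2 = 0 - 14 = -14
k: 7·(-11) - 0·(-2) = -77 - 0 = -77
KL × KM = (0, -14, -77)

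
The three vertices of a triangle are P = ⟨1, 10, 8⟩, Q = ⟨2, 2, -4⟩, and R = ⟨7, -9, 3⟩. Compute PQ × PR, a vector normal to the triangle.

PQ = (1, -8, -12)
PR = (6, -19, -5)
i: (-8)·(-5) - (-12)·(-19) = 40 - 228 = -188
j: (-12)·6 - 1·(-5) = -72 - (-5) = -67
k: 1·(-19) - (-8)·6 = -19 - (-48) = 29
PQ × PR = (-188, -67, 29)

(-188, -67, 29)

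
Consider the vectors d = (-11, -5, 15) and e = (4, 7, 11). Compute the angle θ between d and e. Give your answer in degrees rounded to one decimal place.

70.9

d · e = (-11)·4 + (-5)·7 + 15·11 = -44 - 35 + 165 = 86
|d|² = 121 + 25 + 225 = 371,  |d| = √371 ≈ 19.261360
|e|² = 16 + 49 + 121 = 186,  |e| = √186 ≈ 13.638182
cos θ = 86 / (19.261360 · 13.638182) ≈ 0.32738
θ = arccos(0.32738) ≈ 70.9°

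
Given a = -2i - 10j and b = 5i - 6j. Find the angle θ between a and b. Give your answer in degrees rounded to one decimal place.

51.1

a · b = (-2)·5 + (-10)·(-6) = -10 + 60 = 50
|a|² = 4 + 100 = 104,  |a| = √104 ≈ 10.198039
|b|² = 25 + 36 = 61,  |b| = √61 ≈ 7.810250
cos θ = 50 / (10.198039 · 7.810250) ≈ 0.62775
θ = arccos(0.62775) ≈ 51.1°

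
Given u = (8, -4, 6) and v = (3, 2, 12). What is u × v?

(-60, -78, 28)

i: (-4)·12 - 6·2 = -48 - 12 = -60
j: 6·3 - 8·12 = 18 - 96 = -78
k: 8·2 - (-4)·3 = 16 - (-12) = 28
u × v = (-60, -78, 28)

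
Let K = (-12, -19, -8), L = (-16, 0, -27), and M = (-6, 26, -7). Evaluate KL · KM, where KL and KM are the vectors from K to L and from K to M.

KL = L − K = (-4, 19, -19)
KM = M − K = (6, 45, 1)
KL · KM = (-4)·6 + 19·45 + (-19)·1 = -24 + 855 - 19 = 812

812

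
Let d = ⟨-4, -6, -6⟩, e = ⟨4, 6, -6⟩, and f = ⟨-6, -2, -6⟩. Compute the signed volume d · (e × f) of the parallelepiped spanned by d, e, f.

e × f:
i: 6·(-6) - (-6)·(-2) = -36 - 12 = -48
j: (-6)·(-6) - 4·(-6) = 36 - (-24) = 60
k: 4·(-2) - 6·(-6) = -8 - (-36) = 28
e × f = (-48, 60, 28)
d · (e × f) = (-4)·(-48) + (-6)·60 + (-6)·28 = 192 - 360 - 168 = -336

-336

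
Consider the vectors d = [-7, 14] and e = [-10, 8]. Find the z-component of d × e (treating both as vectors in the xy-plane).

84

(-7)·8 - 14·(-10) = -56 - (-140) = 84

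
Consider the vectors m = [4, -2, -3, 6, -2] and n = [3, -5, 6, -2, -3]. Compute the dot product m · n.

m · n = 4·3 + (-2)·(-5) + (-3)·6 + 6·(-2) + (-2)·(-3) = 12 + 10 - 18 - 12 + 6 = -2

-2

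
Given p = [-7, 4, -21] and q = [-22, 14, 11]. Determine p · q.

-21

p · q = (-7)·(-22) + 4·14 + (-21)·11 = 154 + 56 - 231 = -21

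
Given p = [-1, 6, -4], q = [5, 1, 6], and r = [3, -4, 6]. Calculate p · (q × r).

-10

q × r:
i: 1·6 - 6·(-4) = 6 - (-24) = 30
j: 6·3 - 5·6 = 18 - 30 = -12
k: 5·(-4) - 1·3 = -20 - 3 = -23
q × r = (30, -12, -23)
p · (q × r) = (-1)·30 + 6·(-12) + (-4)·(-23) = -30 - 72 + 92 = -10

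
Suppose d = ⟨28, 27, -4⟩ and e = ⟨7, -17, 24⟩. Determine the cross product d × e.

i: 27·24 - (-4)·(-17) = 648 - 68 = 580
j: (-4)·7 - 28·24 = -28 - 672 = -700
k: 28·(-17) - 27·7 = -476 - 189 = -665
d × e = (580, -700, -665)

(580, -700, -665)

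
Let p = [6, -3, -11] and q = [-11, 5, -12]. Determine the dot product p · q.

p · q = 6·(-11) + (-3)·5 + (-11)·(-12) = -66 - 15 + 132 = 51

51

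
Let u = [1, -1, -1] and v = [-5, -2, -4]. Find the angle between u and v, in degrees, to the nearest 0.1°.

85.1

u · v = 1·(-5) + (-1)·(-2) + (-1)·(-4) = -5 + 2 + 4 = 1
|u|² = 1 + 1 + 1 = 3,  |u| = √3 ≈ 1.732051
|v|² = 25 + 4 + 16 = 45,  |v| = √45 ≈ 6.708204
cos θ = 1 / (1.732051 · 6.708204) ≈ 0.08607
θ = arccos(0.08607) ≈ 85.1°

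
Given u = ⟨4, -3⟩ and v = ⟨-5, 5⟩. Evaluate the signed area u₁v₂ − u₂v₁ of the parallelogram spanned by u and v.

5

4·5 - (-3)·(-5) = 20 - 15 = 5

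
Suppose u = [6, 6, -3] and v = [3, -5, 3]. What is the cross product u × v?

(3, -27, -48)

i: 6·3 - (-3)·(-5) = 18 - 15 = 3
j: (-3)·3 - 6·3 = -9 - 18 = -27
k: 6·(-5) - 6·3 = -30 - 18 = -48
u × v = (3, -27, -48)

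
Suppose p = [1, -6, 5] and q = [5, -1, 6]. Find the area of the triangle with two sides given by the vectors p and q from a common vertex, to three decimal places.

23.254

i: (-6)·6 - 5·(-1) = -36 - (-5) = -31
j: 5·5 - 1·6 = 25 - 6 = 19
k: 1·(-1) - (-6)·5 = -1 - (-30) = 29
p × q = (-31, 19, 29)
|p × q| = √((-31)² + 19² + 29²) = √2163 ≈ 46.5081
area = ½ · 46.5081 ≈ 23.254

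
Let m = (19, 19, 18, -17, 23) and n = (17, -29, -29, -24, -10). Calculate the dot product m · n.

m · n = 19·17 + 19·(-29) + 18·(-29) + (-17)·(-24) + 23·(-10) = 323 - 551 - 522 + 408 - 230 = -572

-572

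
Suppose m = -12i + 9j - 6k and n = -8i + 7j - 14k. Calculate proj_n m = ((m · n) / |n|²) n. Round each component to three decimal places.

(-6.291, 5.505, -11.010)

m · n = (-12)·(-8) + 9·7 + (-6)·(-14) = 96 + 63 + 84 = 243
|n|² = 64 + 49 + 196 = 309
proj_n m = (243/309) · (-8, 7, -14) ≈ (-6.291, 5.505, -11.010)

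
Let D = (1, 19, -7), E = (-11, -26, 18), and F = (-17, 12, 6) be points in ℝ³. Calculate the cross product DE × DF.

(-410, -294, -726)

DE = (-12, -45, 25)
DF = (-18, -7, 13)
i: (-45)·13 - 25·(-7) = -585 - (-175) = -410
j: 25·(-18) - (-12)·13 = -450 - (-156) = -294
k: (-12)·(-7) - (-45)·(-18) = 84 - 810 = -726
DE × DF = (-410, -294, -726)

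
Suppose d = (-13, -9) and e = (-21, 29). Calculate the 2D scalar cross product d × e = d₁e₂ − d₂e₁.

-566

(-13)·29 - (-9)·(-21) = -377 - 189 = -566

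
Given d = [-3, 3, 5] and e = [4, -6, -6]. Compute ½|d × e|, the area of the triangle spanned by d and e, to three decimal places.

i: 3·(-6) - 5·(-6) = -18 - (-30) = 12
j: 5·4 - (-3)·(-6) = 20 - 18 = 2
k: (-3)·(-6) - 3·4 = 18 - 12 = 6
d × e = (12, 2, 6)
|d × e| = √(12² + 2² + 6²) = √184 ≈ 13.5647
area = ½ · 13.5647 ≈ 6.782

6.782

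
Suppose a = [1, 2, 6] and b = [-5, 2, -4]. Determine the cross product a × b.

(-20, -26, 12)

i: 2·(-4) - 6·2 = -8 - 12 = -20
j: 6·(-5) - 1·(-4) = -30 - (-4) = -26
k: 1·2 - 2·(-5) = 2 - (-10) = 12
a × b = (-20, -26, 12)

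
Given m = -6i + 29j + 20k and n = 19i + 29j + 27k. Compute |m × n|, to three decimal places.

i: 29·27 - 20·29 = 783 - 580 = 203
j: 20·19 - (-6)·27 = 380 - (-162) = 542
k: (-6)·29 - 29·19 = -174 - 551 = -725
m × n = (203, 542, -725)
|m × n| = √(203² + 542² + (-725)²) = √860598 ≈ 927.6842

927.684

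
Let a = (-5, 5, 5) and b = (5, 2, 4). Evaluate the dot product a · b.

a · b = (-5)·5 + 5·2 + 5·4 = -25 + 10 + 20 = 5

5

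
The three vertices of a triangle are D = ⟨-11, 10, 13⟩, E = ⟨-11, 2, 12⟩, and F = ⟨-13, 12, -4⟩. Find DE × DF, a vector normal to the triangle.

DE = (0, -8, -1)
DF = (-2, 2, -17)
i: (-8)·(-17) - (-1)·2 = 136 - (-2) = 138
j: (-1)·(-2) - 0·(-17) = 2 - 0 = 2
k: 0·2 - (-8)·(-2) = 0 - 16 = -16
DE × DF = (138, 2, -16)

(138, 2, -16)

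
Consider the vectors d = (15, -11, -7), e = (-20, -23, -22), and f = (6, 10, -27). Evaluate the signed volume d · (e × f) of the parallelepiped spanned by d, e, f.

20441

e × f:
i: (-23)·(-27) - (-22)·10 = 621 - (-220) = 841
j: (-22)·6 - (-20)·(-27) = -132 - 540 = -672
k: (-20)·10 - (-23)·6 = -200 - (-138) = -62
e × f = (841, -672, -62)
d · (e × f) = 15·841 + (-11)·(-672) + (-7)·(-62) = 12615 + 7392 + 434 = 20441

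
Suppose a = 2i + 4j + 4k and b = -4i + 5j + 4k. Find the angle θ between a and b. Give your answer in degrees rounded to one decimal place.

51.8

a · b = 2·(-4) + 4·5 + 4·4 = -8 + 20 + 16 = 28
|a|² = 4 + 16 + 16 = 36,  |a| = √36 ≈ 6.000000
|b|² = 16 + 25 + 16 = 57,  |b| = √57 ≈ 7.549834
cos θ = 28 / (6.000000 · 7.549834) ≈ 0.61812
θ = arccos(0.61812) ≈ 51.8°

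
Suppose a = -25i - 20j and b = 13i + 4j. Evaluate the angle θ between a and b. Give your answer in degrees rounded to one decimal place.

158.4

a · b = (-25)·13 + (-20)·4 = -325 - 80 = -405
|a|² = 625 + 400 = 1025,  |a| = √1025 ≈ 32.015621
|b|² = 169 + 16 = 185,  |b| = √185 ≈ 13.601471
cos θ = -405 / (32.015621 · 13.601471) ≈ -0.93005
θ = arccos(-0.93005) ≈ 158.4°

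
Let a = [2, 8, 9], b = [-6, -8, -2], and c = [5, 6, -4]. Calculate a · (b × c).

b × c:
i: (-8)·(-4) - (-2)·6 = 32 - (-12) = 44
j: (-2)·5 - (-6)·(-4) = -10 - 24 = -34
k: (-6)·6 - (-8)·5 = -36 - (-40) = 4
b × c = (44, -34, 4)
a · (b × c) = 2·44 + 8·(-34) + 9·4 = 88 - 272 + 36 = -148

-148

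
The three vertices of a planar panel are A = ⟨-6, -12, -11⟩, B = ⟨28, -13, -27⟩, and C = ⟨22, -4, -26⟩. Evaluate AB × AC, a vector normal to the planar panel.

(143, 62, 300)

AB = (34, -1, -16)
AC = (28, 8, -15)
i: (-1)·(-15) - (-16)·8 = 15 - (-128) = 143
j: (-16)·28 - 34·(-15) = -448 - (-510) = 62
k: 34·8 - (-1)·28 = 272 - (-28) = 300
AB × AC = (143, 62, 300)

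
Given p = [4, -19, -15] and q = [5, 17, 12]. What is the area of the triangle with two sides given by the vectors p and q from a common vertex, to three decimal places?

102.989

i: (-19)·12 - (-15)·17 = -228 - (-255) = 27
j: (-15)·5 - 4·12 = -75 - 48 = -123
k: 4·17 - (-19)·5 = 68 - (-95) = 163
p × q = (27, -123, 163)
|p × q| = √(27² + (-123)² + 163²) = √42427 ≈ 205.9782
area = ½ · 205.9782 ≈ 102.989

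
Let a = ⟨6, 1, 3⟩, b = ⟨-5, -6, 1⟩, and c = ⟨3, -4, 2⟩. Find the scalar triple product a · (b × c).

b × c:
i: (-6)·2 - 1·(-4) = -12 - (-4) = -8
j: 1·3 - (-5)·2 = 3 - (-10) = 13
k: (-5)·(-4) - (-6)·3 = 20 - (-18) = 38
b × c = (-8, 13, 38)
a · (b × c) = 6·(-8) + 1·13 + 3·38 = -48 + 13 + 114 = 79

79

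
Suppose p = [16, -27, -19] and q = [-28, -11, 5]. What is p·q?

p · q = 16·(-28) + (-27)·(-11) + (-19)·5 = -448 + 297 - 95 = -246

-246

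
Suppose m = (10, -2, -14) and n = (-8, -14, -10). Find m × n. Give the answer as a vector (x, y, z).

i: (-2)·(-10) - (-14)·(-14) = 20 - 196 = -176
j: (-14)·(-8) - 10·(-10) = 112 - (-100) = 212
k: 10·(-14) - (-2)·(-8) = -140 - 16 = -156
m × n = (-176, 212, -156)

(-176, 212, -156)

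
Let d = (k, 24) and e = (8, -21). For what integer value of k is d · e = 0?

d · e = k·8 + 24·(-21) = -504 + 8k
Set equal to 0: 8k = 504, so k = 63.

63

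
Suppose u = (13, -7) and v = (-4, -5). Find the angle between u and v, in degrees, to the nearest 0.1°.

u · v = 13·(-4) + (-7)·(-5) = -52 + 35 = -17
|u|² = 169 + 49 = 218,  |u| = √218 ≈ 14.764823
|v|² = 16 + 25 = 41,  |v| = √41 ≈ 6.403124
cos θ = -17 / (14.764823 · 6.403124) ≈ -0.17982
θ = arccos(-0.17982) ≈ 100.4°

100.4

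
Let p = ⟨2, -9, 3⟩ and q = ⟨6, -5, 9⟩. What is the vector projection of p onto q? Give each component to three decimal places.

(3.549, -2.958, 5.324)

p · q = 2·6 + (-9)·(-5) + 3·9 = 12 + 45 + 27 = 84
|q|² = 36 + 25 + 81 = 142
proj_q p = (84/142) · (6, -5, 9) ≈ (3.549, -2.958, 5.324)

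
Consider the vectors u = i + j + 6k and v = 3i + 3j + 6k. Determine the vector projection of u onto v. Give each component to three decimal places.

u · v = 1·3 + 1·3 + 6·6 = 3 + 3 + 36 = 42
|v|² = 9 + 9 + 36 = 54
proj_v u = (42/54) · (3, 3, 6) ≈ (2.333, 2.333, 4.667)

(2.333, 2.333, 4.667)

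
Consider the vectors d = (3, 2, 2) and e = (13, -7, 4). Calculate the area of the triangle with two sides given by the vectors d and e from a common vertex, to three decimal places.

i: 2·4 - 2·(-7) = 8 - (-14) = 22
j: 2·13 - 3·4 = 26 - 12 = 14
k: 3·(-7) - 2·13 = -21 - 26 = -47
d × e = (22, 14, -47)
|d × e| = √(22² + 14² + (-47)²) = √2889 ≈ 53.7494
area = ½ · 53.7494 ≈ 26.875

26.875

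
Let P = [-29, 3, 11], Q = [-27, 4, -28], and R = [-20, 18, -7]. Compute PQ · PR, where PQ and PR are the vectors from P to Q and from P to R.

735

PQ = Q − P = (2, 1, -39)
PR = R − P = (9, 15, -18)
PQ · PR = 2·9 + 1·15 + (-39)·(-18) = 18 + 15 + 702 = 735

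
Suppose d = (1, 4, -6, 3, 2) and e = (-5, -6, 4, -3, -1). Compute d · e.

-64

d · e = 1·(-5) + 4·(-6) + (-6)·4 + 3·(-3) + 2·(-1) = -5 - 24 - 24 - 9 - 2 = -64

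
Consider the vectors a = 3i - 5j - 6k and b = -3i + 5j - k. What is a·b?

a · b = 3·(-3) + (-5)·5 + (-6)·(-1) = -9 - 25 + 6 = -28

-28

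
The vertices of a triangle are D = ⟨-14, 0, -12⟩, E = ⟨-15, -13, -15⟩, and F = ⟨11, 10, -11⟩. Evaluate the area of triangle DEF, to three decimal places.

162.011

DE = (-1, -13, -3),  DF = (25, 10, 1)
i: (-13)·1 - (-3)·10 = -13 - (-30) = 17
j: (-3)·25 - (-1)·1 = -75 - (-1) = -74
k: (-1)·10 - (-13)·25 = -10 - (-325) = 315
DE × DF = (17, -74, 315)
|DE × DF| = √104990 ≈ 324.0216
area = ½ · 324.0216 ≈ 162.011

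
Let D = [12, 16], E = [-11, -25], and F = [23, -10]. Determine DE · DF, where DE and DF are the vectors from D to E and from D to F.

813

DE = E − D = (-23, -41)
DF = F − D = (11, -26)
DE · DF = (-23)·11 + (-41)·(-26) = -253 + 1066 = 813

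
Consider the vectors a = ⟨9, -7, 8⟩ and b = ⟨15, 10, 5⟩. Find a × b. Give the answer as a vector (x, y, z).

(-115, 75, 195)

i: (-7)·5 - 8·10 = -35 - 80 = -115
j: 8·15 - 9·5 = 120 - 45 = 75
k: 9·10 - (-7)·15 = 90 - (-105) = 195
a × b = (-115, 75, 195)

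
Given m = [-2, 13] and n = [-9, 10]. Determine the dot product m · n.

m · n = (-2)·(-9) + 13·10 = 18 + 130 = 148

148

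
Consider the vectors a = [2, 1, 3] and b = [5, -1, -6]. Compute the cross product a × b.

i: 1·(-6) - 3·(-1) = -6 - (-3) = -3
j: 3·5 - 2·(-6) = 15 - (-12) = 27
k: 2·(-1) - 1·5 = -2 - 5 = -7
a × b = (-3, 27, -7)

(-3, 27, -7)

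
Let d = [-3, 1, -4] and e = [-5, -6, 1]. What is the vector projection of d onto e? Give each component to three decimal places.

d · e = (-3)·(-5) + 1·(-6) + (-4)·1 = 15 - 6 - 4 = 5
|e|² = 25 + 36 + 1 = 62
proj_e d = (5/62) · (-5, -6, 1) ≈ (-0.403, -0.484, 0.081)

(-0.403, -0.484, 0.081)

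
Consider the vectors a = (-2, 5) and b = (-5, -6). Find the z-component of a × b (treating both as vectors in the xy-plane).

37

(-2)·(-6) - 5·(-5) = 12 - (-25) = 37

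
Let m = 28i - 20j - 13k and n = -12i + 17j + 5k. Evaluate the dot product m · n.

m · n = 28·(-12) + (-20)·17 + (-13)·5 = -336 - 340 - 65 = -741

-741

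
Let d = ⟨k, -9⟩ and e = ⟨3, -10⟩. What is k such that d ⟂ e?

d · e = k·3 + (-9)·(-10) = 90 + 3k
Set equal to 0: 3k = -90, so k = -30.

-30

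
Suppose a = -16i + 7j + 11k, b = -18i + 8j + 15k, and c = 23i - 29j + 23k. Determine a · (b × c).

b × c:
i: 8·23 - 15·(-29) = 184 - (-435) = 619
j: 15·23 - (-18)·23 = 345 - (-414) = 759
k: (-18)·(-29) - 8·23 = 522 - 184 = 338
b × c = (619, 759, 338)
a · (b × c) = (-16)·619 + 7·759 + 11·338 = -9904 + 5313 + 3718 = -873

-873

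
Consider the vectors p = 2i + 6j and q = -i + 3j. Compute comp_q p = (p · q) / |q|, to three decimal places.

p · q = 2·(-1) + 6·3 = -2 + 18 = 16
|q| = √(1 + 9) = √10 ≈ 3.1623
comp_q p = 16 / √10 ≈ 5.060

5.060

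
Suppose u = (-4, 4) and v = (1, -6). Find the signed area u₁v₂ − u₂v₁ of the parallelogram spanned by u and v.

20

(-4)·(-6) - 4·1 = 24 - 4 = 20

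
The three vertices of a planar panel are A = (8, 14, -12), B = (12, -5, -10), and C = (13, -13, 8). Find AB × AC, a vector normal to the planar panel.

AB = (4, -19, 2)
AC = (5, -27, 20)
i: (-19)·20 - 2·(-27) = -380 - (-54) = -326
j: 2·5 - 4·20 = 10 - 80 = -70
k: 4·(-27) - (-19)·5 = -108 - (-95) = -13
AB × AC = (-326, -70, -13)

(-326, -70, -13)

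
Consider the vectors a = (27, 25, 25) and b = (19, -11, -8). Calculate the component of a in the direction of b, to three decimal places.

a · b = 27·19 + 25·(-11) + 25·(-8) = 513 - 275 - 200 = 38
|b| = √(361 + 121 + 64) = √546 ≈ 23.3666
comp_b a = 38 / √546 ≈ 1.626

1.626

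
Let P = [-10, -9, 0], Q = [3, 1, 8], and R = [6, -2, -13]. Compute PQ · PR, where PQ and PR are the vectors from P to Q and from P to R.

174

PQ = Q − P = (13, 10, 8)
PR = R − P = (16, 7, -13)
PQ · PR = 13·16 + 10·7 + 8·(-13) = 208 + 70 - 104 = 174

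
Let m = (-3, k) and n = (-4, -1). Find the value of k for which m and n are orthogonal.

m · n = (-3)·(-4) + k·(-1) = 12 - 1k
Set equal to 0: -1k = -12, so k = 12.

12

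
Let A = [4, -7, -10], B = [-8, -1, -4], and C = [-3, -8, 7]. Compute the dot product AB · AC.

180

AB = B − A = (-12, 6, 6)
AC = C − A = (-7, -1, 17)
AB · AC = (-12)·(-7) + 6·(-1) + 6·17 = 84 - 6 + 102 = 180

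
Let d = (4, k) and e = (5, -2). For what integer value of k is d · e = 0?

d · e = 4·5 + k·(-2) = 20 - 2k
Set equal to 0: -2k = -20, so k = 10.

10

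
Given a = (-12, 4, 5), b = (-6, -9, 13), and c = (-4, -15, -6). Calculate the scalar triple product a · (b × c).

b × c:
i: (-9)·(-6) - 13·(-15) = 54 - (-195) = 249
j: 13·(-4) - (-6)·(-6) = -52 - 36 = -88
k: (-6)·(-15) - (-9)·(-4) = 90 - 36 = 54
b × c = (249, -88, 54)
a · (b × c) = (-12)·249 + 4·(-88) + 5·54 = -2988 - 352 + 270 = -3070

-3070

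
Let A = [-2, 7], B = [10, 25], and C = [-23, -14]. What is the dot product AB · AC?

-630

AB = B − A = (12, 18)
AC = C − A = (-21, -21)
AB · AC = 12·(-21) + 18·(-21) = -252 - 378 = -630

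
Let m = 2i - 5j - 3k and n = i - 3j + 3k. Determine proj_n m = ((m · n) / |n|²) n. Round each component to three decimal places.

m · n = 2·1 + (-5)·(-3) + (-3)·3 = 2 + 15 - 9 = 8
|n|² = 1 + 9 + 9 = 19
proj_n m = (8/19) · (1, -3, 3) ≈ (0.421, -1.263, 1.263)

(0.421, -1.263, 1.263)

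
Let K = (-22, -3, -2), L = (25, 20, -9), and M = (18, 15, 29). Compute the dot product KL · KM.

KL = L − K = (47, 23, -7)
KM = M − K = (40, 18, 31)
KL · KM = 47·40 + 23·18 + (-7)·31 = 1880 + 414 - 217 = 2077

2077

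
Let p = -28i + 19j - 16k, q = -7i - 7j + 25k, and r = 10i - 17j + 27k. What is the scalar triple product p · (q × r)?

-1291

q × r:
i: (-7)·27 - 25·(-17) = -189 - (-425) = 236
j: 25·10 - (-7)·27 = 250 - (-189) = 439
k: (-7)·(-17) - (-7)·10 = 119 - (-70) = 189
q × r = (236, 439, 189)
p · (q × r) = (-28)·236 + 19·439 + (-16)·189 = -6608 + 8341 - 3024 = -1291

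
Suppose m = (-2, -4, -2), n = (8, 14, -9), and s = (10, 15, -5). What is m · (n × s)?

110

n × s:
i: 14·(-5) - (-9)·15 = -70 - (-135) = 65
j: (-9)·10 - 8·(-5) = -90 - (-40) = -50
k: 8·15 - 14·10 = 120 - 140 = -20
n × s = (65, -50, -20)
m · (n × s) = (-2)·65 + (-4)·(-50) + (-2)·(-20) = -130 + 200 + 40 = 110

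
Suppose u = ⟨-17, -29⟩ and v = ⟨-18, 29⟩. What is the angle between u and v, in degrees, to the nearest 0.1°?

117.8

u · v = (-17)·(-18) + (-29)·29 = 306 - 841 = -535
|u|² = 289 + 841 = 1130,  |u| = √1130 ≈ 33.615473
|v|² = 324 + 841 = 1165,  |v| = √1165 ≈ 34.132096
cos θ = -535 / (33.615473 · 34.132096) ≈ -0.46629
θ = arccos(-0.46629) ≈ 117.8°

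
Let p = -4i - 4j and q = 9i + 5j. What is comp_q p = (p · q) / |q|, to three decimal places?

-5.439

p · q = (-4)·9 + (-4)·5 = -36 - 20 = -56
|q| = √(81 + 25) = √106 ≈ 10.2956
comp_q p = -56 / √106 ≈ -5.439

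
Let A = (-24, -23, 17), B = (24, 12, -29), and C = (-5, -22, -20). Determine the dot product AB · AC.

AB = B − A = (48, 35, -46)
AC = C − A = (19, 1, -37)
AB · AC = 48·19 + 35·1 + (-46)·(-37) = 912 + 35 + 1702 = 2649

2649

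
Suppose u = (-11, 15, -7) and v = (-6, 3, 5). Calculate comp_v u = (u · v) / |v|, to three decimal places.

9.084

u · v = (-11)·(-6) + 15·3 + (-7)·5 = 66 + 45 - 35 = 76
|v| = √(36 + 9 + 25) = √70 ≈ 8.3666
comp_v u = 76 / √70 ≈ 9.084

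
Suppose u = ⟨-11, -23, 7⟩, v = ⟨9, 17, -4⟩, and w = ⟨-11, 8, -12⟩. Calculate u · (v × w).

209

v × w:
i: 17·(-12) - (-4)·8 = -204 - (-32) = -172
j: (-4)·(-11) - 9·(-12) = 44 - (-108) = 152
k: 9·8 - 17·(-11) = 72 - (-187) = 259
v × w = (-172, 152, 259)
u · (v × w) = (-11)·(-172) + (-23)·152 + 7·259 = 1892 - 3496 + 1813 = 209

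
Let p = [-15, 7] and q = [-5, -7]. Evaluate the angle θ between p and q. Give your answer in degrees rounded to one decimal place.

p · q = (-15)·(-5) + 7·(-7) = 75 - 49 = 26
|p|² = 225 + 49 = 274,  |p| = √274 ≈ 16.552945
|q|² = 25 + 49 = 74,  |q| = √74 ≈ 8.602325
cos θ = 26 / (16.552945 · 8.602325) ≈ 0.18259
θ = arccos(0.18259) ≈ 79.5°

79.5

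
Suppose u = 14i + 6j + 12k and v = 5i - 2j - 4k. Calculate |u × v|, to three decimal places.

i: 6·(-4) - 12·(-2) = -24 - (-24) = 0
j: 12·5 - 14·(-4) = 60 - (-56) = 116
k: 14·(-2) - 6·5 = -28 - 30 = -58
u × v = (0, 116, -58)
|u × v| = √(0² + 116² + (-58)²) = √16820 ≈ 129.6919

129.692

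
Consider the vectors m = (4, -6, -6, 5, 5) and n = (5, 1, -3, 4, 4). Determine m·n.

72

m · n = 4·5 + (-6)·1 + (-6)·(-3) + 5·4 + 5·4 = 20 - 6 + 18 + 20 + 20 = 72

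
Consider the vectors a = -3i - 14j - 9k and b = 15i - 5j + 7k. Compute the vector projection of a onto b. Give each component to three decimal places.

(-1.906, 0.635, -0.890)

a · b = (-3)·15 + (-14)·(-5) + (-9)·7 = -45 + 70 - 63 = -38
|b|² = 225 + 25 + 49 = 299
proj_b a = (-38/299) · (15, -5, 7) ≈ (-1.906, 0.635, -0.890)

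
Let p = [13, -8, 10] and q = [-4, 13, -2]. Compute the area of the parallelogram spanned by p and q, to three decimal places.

178.776

i: (-8)·(-2) - 10·13 = 16 - 130 = -114
j: 10·(-4) - 13·(-2) = -40 - (-26) = -14
k: 13·13 - (-8)·(-4) = 169 - 32 = 137
p × q = (-114, -14, 137)
|p × q| = √((-114)² + (-14)² + 137²) = √31961 ≈ 178.7764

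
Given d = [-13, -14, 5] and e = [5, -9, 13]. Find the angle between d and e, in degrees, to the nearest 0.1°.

67.4

d · e = (-13)·5 + (-14)·(-9) + 5·13 = -65 + 126 + 65 = 126
|d|² = 169 + 196 + 25 = 390,  |d| = √390 ≈ 19.748418
|e|² = 25 + 81 + 169 = 275,  |e| = √275 ≈ 16.583124
cos θ = 126 / (19.748418 · 16.583124) ≈ 0.38474
θ = arccos(0.38474) ≈ 67.4°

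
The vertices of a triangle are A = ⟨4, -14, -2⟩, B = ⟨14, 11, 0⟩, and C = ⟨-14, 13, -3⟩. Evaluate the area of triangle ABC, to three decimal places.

AB = (10, 25, 2),  AC = (-18, 27, -1)
i: 25·(-1) - 2·27 = -25 - 54 = -79
j: 2·(-18) - 10·(-1) = -36 - (-10) = -26
k: 10·27 - 25·(-18) = 270 - (-450) = 720
AB × AC = (-79, -26, 720)
|AB × AC| = √525317 ≈ 724.7876
area = ½ · 724.7876 ≈ 362.394

362.394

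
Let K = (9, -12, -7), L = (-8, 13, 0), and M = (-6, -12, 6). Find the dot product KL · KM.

KL = L − K = (-17, 25, 7)
KM = M − K = (-15, 0, 13)
KL · KM = (-17)·(-15) + 25·0 + 7·13 = 255 + 0 + 91 = 346

346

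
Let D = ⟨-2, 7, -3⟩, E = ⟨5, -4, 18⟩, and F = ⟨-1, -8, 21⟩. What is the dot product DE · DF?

DE = E − D = (7, -11, 21)
DF = F − D = (1, -15, 24)
DE · DF = 7·1 + (-11)·(-15) + 21·24 = 7 + 165 + 504 = 676

676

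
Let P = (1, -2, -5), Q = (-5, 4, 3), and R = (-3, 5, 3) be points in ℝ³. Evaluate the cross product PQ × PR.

PQ = (-6, 6, 8)
PR = (-4, 7, 8)
i: 6·8 - 8·7 = 48 - 56 = -8
j: 8·(-4) - (-6)·8 = -32 - (-48) = 16
k: (-6)·7 - 6·(-4) = -42 - (-24) = -18
PQ × PR = (-8, 16, -18)

(-8, 16, -18)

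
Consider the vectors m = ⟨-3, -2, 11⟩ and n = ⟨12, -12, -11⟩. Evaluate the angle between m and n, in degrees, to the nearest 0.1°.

m · n = (-3)·12 + (-2)·(-12) + 11·(-11) = -36 + 24 - 121 = -133
|m|² = 9 + 4 + 121 = 134,  |m| = √134 ≈ 11.575837
|n|² = 144 + 144 + 121 = 409,  |n| = √409 ≈ 20.223748
cos θ = -133 / (11.575837 · 20.223748) ≈ -0.56812
θ = arccos(-0.56812) ≈ 124.6°

124.6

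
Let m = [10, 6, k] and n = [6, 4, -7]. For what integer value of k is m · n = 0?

12

m · n = 10·6 + 6·4 + k·(-7) = 84 - 7k
Set equal to 0: -7k = -84, so k = 12.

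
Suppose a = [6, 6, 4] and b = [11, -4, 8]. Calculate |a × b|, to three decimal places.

i: 6·8 - 4·(-4) = 48 - (-16) = 64
j: 4·11 - 6·8 = 44 - 48 = -4
k: 6·(-4) - 6·11 = -24 - 66 = -90
a × b = (64, -4, -90)
|a × b| = √(64² + (-4)² + (-90)²) = √12212 ≈ 110.5079

110.508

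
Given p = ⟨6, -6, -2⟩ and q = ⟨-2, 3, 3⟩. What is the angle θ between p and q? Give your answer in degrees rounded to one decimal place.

151.7

p · q = 6·(-2) + (-6)·3 + (-2)·3 = -12 - 18 - 6 = -36
|p|² = 36 + 36 + 4 = 76,  |p| = √76 ≈ 8.717798
|q|² = 4 + 9 + 9 = 22,  |q| = √22 ≈ 4.690416
cos θ = -36 / (8.717798 · 4.690416) ≈ -0.88041
θ = arccos(-0.88041) ≈ 151.7°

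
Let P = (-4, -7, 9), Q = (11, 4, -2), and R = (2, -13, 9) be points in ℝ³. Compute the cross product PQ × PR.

PQ = (15, 11, -11)
PR = (6, -6, 0)
i: 11·0 - (-11)·(-6) = 0 - 66 = -66
j: (-11)·6 - 15·0 = -66 - 0 = -66
k: 15·(-6) - 11·6 = -90 - 66 = -156
PQ × PR = (-66, -66, -156)

(-66, -66, -156)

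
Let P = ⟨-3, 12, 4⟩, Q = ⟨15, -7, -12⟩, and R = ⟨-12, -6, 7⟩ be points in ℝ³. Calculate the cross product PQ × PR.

(-345, 90, -495)

PQ = (18, -19, -16)
PR = (-9, -18, 3)
i: (-19)·3 - (-16)·(-18) = -57 - 288 = -345
j: (-16)·(-9) - 18·3 = 144 - 54 = 90
k: 18·(-18) - (-19)·(-9) = -324 - 171 = -495
PQ × PR = (-345, 90, -495)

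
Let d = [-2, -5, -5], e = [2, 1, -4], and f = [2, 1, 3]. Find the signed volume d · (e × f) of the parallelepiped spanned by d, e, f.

56

e × f:
i: 1·3 - (-4)·1 = 3 - (-4) = 7
j: (-4)·2 - 2·3 = -8 - 6 = -14
k: 2·1 - 1·2 = 2 - 2 = 0
e × f = (7, -14, 0)
d · (e × f) = (-2)·7 + (-5)·(-14) + (-5)·0 = -14 + 70 + 0 = 56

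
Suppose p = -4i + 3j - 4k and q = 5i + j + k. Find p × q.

(7, -16, -19)

i: 3·1 - (-4)·1 = 3 - (-4) = 7
j: (-4)·5 - (-4)·1 = -20 - (-4) = -16
k: (-4)·1 - 3·5 = -4 - 15 = -19
p × q = (7, -16, -19)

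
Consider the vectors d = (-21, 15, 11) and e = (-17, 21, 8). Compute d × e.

i: 15·8 - 11·21 = 120 - 231 = -111
j: 11·(-17) - (-21)·8 = -187 - (-168) = -19
k: (-21)·21 - 15·(-17) = -441 - (-255) = -186
d × e = (-111, -19, -186)

(-111, -19, -186)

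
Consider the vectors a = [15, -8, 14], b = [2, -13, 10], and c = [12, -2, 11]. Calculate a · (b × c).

b × c:
i: (-13)·11 - 10·(-2) = -143 - (-20) = -123
j: 10·12 - 2·11 = 120 - 22 = 98
k: 2·(-2) - (-13)·12 = -4 - (-156) = 152
b × c = (-123, 98, 152)
a · (b × c) = 15·(-123) + (-8)·98 + 14·152 = -1845 - 784 + 2128 = -501

-501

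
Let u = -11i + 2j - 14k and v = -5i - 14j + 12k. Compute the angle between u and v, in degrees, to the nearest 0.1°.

114.3

u · v = (-11)·(-5) + 2·(-14) + (-14)·12 = 55 - 28 - 168 = -141
|u|² = 121 + 4 + 196 = 321,  |u| = √321 ≈ 17.916473
|v|² = 25 + 196 + 144 = 365,  |v| = √365 ≈ 19.104973
cos θ = -141 / (17.916473 · 19.104973) ≈ -0.41193
θ = arccos(-0.41193) ≈ 114.3°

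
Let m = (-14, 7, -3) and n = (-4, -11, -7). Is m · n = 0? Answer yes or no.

m · n = (-14)·(-4) + 7·(-11) + (-3)·(-7) = 56 - 77 + 21 = 0
Zero, so the vectors are orthogonal.

yes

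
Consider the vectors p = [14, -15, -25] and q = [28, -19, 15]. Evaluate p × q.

(-700, -910, 154)

i: (-15)·15 - (-25)·(-19) = -225 - 475 = -700
j: (-25)·28 - 14·15 = -700 - 210 = -910
k: 14·(-19) - (-15)·28 = -266 - (-420) = 154
p × q = (-700, -910, 154)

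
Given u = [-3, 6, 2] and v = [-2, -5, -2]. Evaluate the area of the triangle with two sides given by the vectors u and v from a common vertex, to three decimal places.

i: 6·(-2) - 2·(-5) = -12 - (-10) = -2
j: 2·(-2) - (-3)·(-2) = -4 - 6 = -10
k: (-3)·(-5) - 6·(-2) = 15 - (-12) = 27
u × v = (-2, -10, 27)
|u × v| = √((-2)² + (-10)² + 27²) = √833 ≈ 28.8617
area = ½ · 28.8617 ≈ 14.431

14.431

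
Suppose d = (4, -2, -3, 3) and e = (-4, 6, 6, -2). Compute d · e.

d · e = 4·(-4) + (-2)·6 + (-3)·6 + 3·(-2) = -16 - 12 - 18 - 6 = -52

-52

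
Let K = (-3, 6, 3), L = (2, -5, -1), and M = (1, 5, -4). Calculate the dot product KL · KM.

KL = L − K = (5, -11, -4)
KM = M − K = (4, -1, -7)
KL · KM = 5·4 + (-11)·(-1) + (-4)·(-7) = 20 + 11 + 28 = 59

59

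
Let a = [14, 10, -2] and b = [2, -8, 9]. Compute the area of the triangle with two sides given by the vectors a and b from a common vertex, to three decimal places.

99.750

i: 10·9 - (-2)·(-8) = 90 - 16 = 74
j: (-2)·2 - 14·9 = -4 - 126 = -130
k: 14·(-8) - 10·2 = -112 - 20 = -132
a × b = (74, -130, -132)
|a × b| = √(74² + (-130)² + (-132)²) = √39800 ≈ 199.4994
area = ½ · 199.4994 ≈ 99.750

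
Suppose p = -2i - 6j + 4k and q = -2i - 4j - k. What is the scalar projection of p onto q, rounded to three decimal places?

5.237

p · q = (-2)·(-2) + (-6)·(-4) + 4·(-1) = 4 + 24 - 4 = 24
|q| = √(4 + 16 + 1) = √21 ≈ 4.5826
comp_q p = 24 / √21 ≈ 5.237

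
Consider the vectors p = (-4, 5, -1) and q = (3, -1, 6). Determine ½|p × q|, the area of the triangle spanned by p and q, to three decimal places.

18.728

i: 5·6 - (-1)·(-1) = 30 - 1 = 29
j: (-1)·3 - (-4)·6 = -3 - (-24) = 21
k: (-4)·(-1) - 5·3 = 4 - 15 = -11
p × q = (29, 21, -11)
|p × q| = √(29² + 21² + (-11)²) = √1403 ≈ 37.4566
area = ½ · 37.4566 ≈ 18.728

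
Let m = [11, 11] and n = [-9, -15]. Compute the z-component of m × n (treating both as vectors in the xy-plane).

11·(-15) - 11·(-9) = -165 - (-99) = -66

-66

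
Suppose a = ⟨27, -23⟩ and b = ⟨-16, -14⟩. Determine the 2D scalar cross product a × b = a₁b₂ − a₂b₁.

-746

27·(-14) - (-23)·(-16) = -378 - 368 = -746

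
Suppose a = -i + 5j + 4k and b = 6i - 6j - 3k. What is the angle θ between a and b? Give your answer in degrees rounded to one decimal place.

a · b = (-1)·6 + 5·(-6) + 4·(-3) = -6 - 30 - 12 = -48
|a|² = 1 + 25 + 16 = 42,  |a| = √42 ≈ 6.480741
|b|² = 36 + 36 + 9 = 81,  |b| = √81 ≈ 9.000000
cos θ = -48 / (6.480741 · 9.000000) ≈ -0.82295
θ = arccos(-0.82295) ≈ 145.4°

145.4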